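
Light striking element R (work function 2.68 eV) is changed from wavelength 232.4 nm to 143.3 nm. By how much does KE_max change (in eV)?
3.3171 eV

Using Einstein's equation: KE_max = hc/λ - φ

For λ₁ = 232.4 nm:
KE₁ = hc/λ₁ - φ = 5.3349 - 2.68 = 2.6549 eV

For λ₂ = 143.3 nm:
KE₂ = hc/λ₂ - φ = 8.6521 - 2.68 = 5.9721 eV

Change in KE:
ΔKE = KE₂ - KE₁ = 5.9721 - 2.6549 = 3.3171 eV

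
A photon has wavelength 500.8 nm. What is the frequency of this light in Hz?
5.9863e+14 Hz

Using the wave equation: c = fλ

Solving for frequency:
f = c/λ = (3×10⁸ m/s) / (500.8×10⁻⁹ m)
f = 5.9863e+14 Hz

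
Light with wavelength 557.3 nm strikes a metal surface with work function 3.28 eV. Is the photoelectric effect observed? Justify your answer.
No

For photoemission, the photon energy must exceed the work function.

Photon energy: E = hc/λ = 2.2247 eV
Work function: φ = 3.28 eV

Since E_photon (2.2247 eV) < φ (3.28 eV), photoemission will NOT occur.
The threshold wavelength is λ₀ = hc/φ = 378.0 nm.
Since 557.3 nm > 378.0 nm, the photons lack sufficient energy.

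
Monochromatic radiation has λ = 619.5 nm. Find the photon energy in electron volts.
2.0014 eV

Using E = hf = hc/λ:

E = hc/λ = (6.626×10⁻³⁴ J·s)(3×10⁸ m/s) / (619.5×10⁻⁹ m)
E = 2.0014 eV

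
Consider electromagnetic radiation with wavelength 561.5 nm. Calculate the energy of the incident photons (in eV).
2.2081 eV

Using E = hf = hc/λ:

E = hc/λ = (6.626×10⁻³⁴ J·s)(3×10⁸ m/s) / (561.5×10⁻⁹ m)
E = 2.2081 eV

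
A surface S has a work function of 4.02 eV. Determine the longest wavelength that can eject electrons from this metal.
308.42 nm

The threshold wavelength is when the photon energy equals the work function:
hc/λ₀ = φ

Solving for λ₀:
λ₀ = hc/φ = (6.626×10⁻³⁴ J·s)(3×10⁸ m/s) / (4.02 eV × 1.602×10⁻¹⁹ J/eV)
λ₀ = 308.42 nm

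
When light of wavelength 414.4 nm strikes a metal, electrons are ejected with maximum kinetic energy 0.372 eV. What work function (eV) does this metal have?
2.62 eV

From Einstein's photoelectric equation: KE_max = hf - φ = hc/λ - φ

Rearranging for φ:
φ = hc/λ - KE_max

Calculate photon energy:
E_photon = hc/λ = 2.9919 eV

Therefore:
φ = 2.9919 - 0.372 = 2.62 eV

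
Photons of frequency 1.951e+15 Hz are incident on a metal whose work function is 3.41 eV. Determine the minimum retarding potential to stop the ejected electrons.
4.6587 V

The stopping potential V_s satisfies: eV_s = KE_max

First, find KE_max using Einstein's equation:
E_photon = hf = (6.626×10⁻³⁴ J·s)(1.951e+15 Hz) = 8.0687 eV
KE_max = E_photon - φ = 8.0687 - 3.41 = 4.6587 eV

Since eV_s = KE_max:
V_s = KE_max/e = 4.6587 V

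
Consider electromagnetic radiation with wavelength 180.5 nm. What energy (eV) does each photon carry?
6.8689 eV

Using E = hf = hc/λ:

E = hc/λ = (6.626×10⁻³⁴ J·s)(3×10⁸ m/s) / (180.5×10⁻⁹ m)
E = 6.8689 eV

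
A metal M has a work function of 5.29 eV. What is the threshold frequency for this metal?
1.2791e+15 Hz

The threshold frequency is when the photon energy equals the work function:
hf₀ = φ

Solving for f₀:
f₀ = φ/h = (5.29 eV × 1.602×10⁻¹⁹ J/eV) / (6.626×10⁻³⁴ J·s)
f₀ = 1.2791e+15 Hz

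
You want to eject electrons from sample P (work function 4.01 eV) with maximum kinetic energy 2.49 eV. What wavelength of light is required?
190.74 nm

From Einstein's equation: KE_max = hc/λ - φ

Rearranging for λ:
hc/λ = KE_max + φ
λ = hc/(KE_max + φ)

Required photon energy:
E_photon = KE_max + φ = 2.49 + 4.01 = 6.50 eV

Required wavelength:
λ = hc/E_photon = (6.626×10⁻³⁴)(3×10⁸) / (6.50 × 1.602×10⁻¹⁹)
λ = 190.74 nm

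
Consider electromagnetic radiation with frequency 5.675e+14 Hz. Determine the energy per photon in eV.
2.3470 eV

Using E = hf:

E = hf = (6.626×10⁻³⁴ J·s)(5.675e+14 Hz)
E = 2.3470 eV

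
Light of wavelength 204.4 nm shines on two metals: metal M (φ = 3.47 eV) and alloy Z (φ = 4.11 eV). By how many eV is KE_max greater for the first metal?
0.6400 eV

Using KE_max = hc/λ - φ for each metal:

Photon energy: E = hc/λ = 6.0658 eV

For metal M (φ₁ = 3.47 eV):
KE₁ = E - φ₁ = 6.0658 - 3.47 = 2.5958 eV

For alloy Z (φ₂ = 4.11 eV):
KE₂ = E - φ₂ = 6.0658 - 4.11 = 1.9558 eV

Difference:
ΔKE = KE₁ - KE₂ = 2.5958 - 1.9558 = 0.6400 eV

Note: The difference equals the difference in work functions: 4.11 - 3.47 = 0.64 eV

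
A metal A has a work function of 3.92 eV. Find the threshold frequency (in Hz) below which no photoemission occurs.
9.4785e+14 Hz

The threshold frequency is when the photon energy equals the work function:
hf₀ = φ

Solving for f₀:
f₀ = φ/h = (3.92 eV × 1.602×10⁻¹⁹ J/eV) / (6.626×10⁻³⁴ J·s)
f₀ = 9.4785e+14 Hz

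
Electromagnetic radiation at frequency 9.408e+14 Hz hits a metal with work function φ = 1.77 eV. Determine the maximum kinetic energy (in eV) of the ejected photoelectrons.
2.1208 eV

Using Einstein's photoelectric equation: KE_max = hf - φ

First, calculate the photon energy:
E_photon = hf = (6.626×10⁻³⁴ J·s)(9.408e+14 Hz)
E_photon = 3.8908 eV

Then, the maximum kinetic energy:
KE_max = E_photon - φ = 3.8908 eV - 1.77 eV = 2.1208 eV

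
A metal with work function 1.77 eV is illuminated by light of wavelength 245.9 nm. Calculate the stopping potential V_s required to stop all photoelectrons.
3.2721 V

The stopping potential V_s satisfies: eV_s = KE_max

First, find KE_max using Einstein's equation:
E_photon = hc/λ = 5.0421 eV
KE_max = E_photon - φ = 5.0421 - 1.77 = 3.2721 eV

Since eV_s = KE_max:
V_s = KE_max/e = 3.2721 V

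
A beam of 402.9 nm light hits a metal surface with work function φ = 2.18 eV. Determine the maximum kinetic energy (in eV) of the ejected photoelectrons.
0.8973 eV

Using Einstein's photoelectric equation: KE_max = hf - φ = hc/λ - φ

First, calculate the photon energy:
E_photon = hc/λ = (6.626×10⁻³⁴ J·s)(3×10⁸ m/s) / (402.9×10⁻⁹ m)
E_photon = 3.0773 eV

Then, the maximum kinetic energy:
KE_max = E_photon - φ = 3.0773 eV - 2.18 eV = 0.8973 eV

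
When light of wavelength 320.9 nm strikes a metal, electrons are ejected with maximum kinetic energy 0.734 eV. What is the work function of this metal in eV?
3.13 eV

From Einstein's photoelectric equation: KE_max = hf - φ = hc/λ - φ

Rearranging for φ:
φ = hc/λ - KE_max

Calculate photon energy:
E_photon = hc/λ = 3.8636 eV

Therefore:
φ = 3.8636 - 0.734 = 3.13 eV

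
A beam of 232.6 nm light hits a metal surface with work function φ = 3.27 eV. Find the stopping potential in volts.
2.0604 V

The stopping potential V_s satisfies: eV_s = KE_max

First, find KE_max using Einstein's equation:
E_photon = hc/λ = 5.3304 eV
KE_max = E_photon - φ = 5.3304 - 3.27 = 2.0604 eV

Since eV_s = KE_max:
V_s = KE_max/e = 2.0604 V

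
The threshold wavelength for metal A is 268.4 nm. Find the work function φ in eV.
4.62 eV

At the threshold wavelength, photon energy equals work function:
φ = hc/λ₀

Calculating:
φ = (6.626×10⁻³⁴ J·s)(3×10⁸ m/s) / (268.4×10⁻⁹ m)
φ = 4.62 eV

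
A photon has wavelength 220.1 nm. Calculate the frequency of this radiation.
1.3621e+15 Hz

Using the wave equation: c = fλ

Solving for frequency:
f = c/λ = (3×10⁸ m/s) / (220.1×10⁻⁹ m)
f = 1.3621e+15 Hz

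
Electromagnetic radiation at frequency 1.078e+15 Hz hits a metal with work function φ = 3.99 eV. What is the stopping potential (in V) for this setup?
0.4682 V

The stopping potential V_s satisfies: eV_s = KE_max

First, find KE_max using Einstein's equation:
E_photon = hf = (6.626×10⁻³⁴ J·s)(1.078e+15 Hz) = 4.4582 eV
KE_max = E_photon - φ = 4.4582 - 3.99 = 0.4682 eV

Since eV_s = KE_max:
V_s = KE_max/e = 0.4682 V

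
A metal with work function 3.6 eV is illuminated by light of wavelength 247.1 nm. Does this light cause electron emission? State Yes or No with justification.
Yes

For photoemission, the photon energy must exceed the work function.

Photon energy: E = hc/λ = 5.0176 eV
Work function: φ = 3.6 eV

Since E_photon (5.0176 eV) > φ (3.6 eV), photoemission WILL occur.
The threshold wavelength is λ₀ = hc/φ = 344.4 nm.
Since 247.1 nm < 344.4 nm, the light has sufficient energy.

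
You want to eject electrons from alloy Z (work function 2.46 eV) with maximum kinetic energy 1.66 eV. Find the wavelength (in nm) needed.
300.93 nm

From Einstein's equation: KE_max = hc/λ - φ

Rearranging for λ:
hc/λ = KE_max + φ
λ = hc/(KE_max + φ)

Required photon energy:
E_photon = KE_max + φ = 1.66 + 2.46 = 4.12 eV

Required wavelength:
λ = hc/E_photon = (6.626×10⁻³⁴)(3×10⁸) / (4.12 × 1.602×10⁻¹⁹)
λ = 300.93 nm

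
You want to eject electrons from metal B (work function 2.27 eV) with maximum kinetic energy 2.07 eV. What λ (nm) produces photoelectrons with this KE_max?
285.68 nm

From Einstein's equation: KE_max = hc/λ - φ

Rearranging for λ:
hc/λ = KE_max + φ
λ = hc/(KE_max + φ)

Required photon energy:
E_photon = KE_max + φ = 2.07 + 2.27 = 4.34 eV

Required wavelength:
λ = hc/E_photon = (6.626×10⁻³⁴)(3×10⁸) / (4.34 × 1.602×10⁻¹⁹)
λ = 285.68 nm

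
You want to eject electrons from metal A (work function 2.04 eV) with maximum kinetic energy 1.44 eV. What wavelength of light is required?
356.28 nm

From Einstein's equation: KE_max = hc/λ - φ

Rearranging for λ:
hc/λ = KE_max + φ
λ = hc/(KE_max + φ)

Required photon energy:
E_photon = KE_max + φ = 1.44 + 2.04 = 3.48 eV

Required wavelength:
λ = hc/E_photon = (6.626×10⁻³⁴)(3×10⁸) / (3.48 × 1.602×10⁻¹⁹)
λ = 356.28 nm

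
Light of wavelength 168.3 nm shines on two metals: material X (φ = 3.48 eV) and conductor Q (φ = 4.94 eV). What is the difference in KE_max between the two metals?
1.4600 eV

Using KE_max = hc/λ - φ for each metal:

Photon energy: E = hc/λ = 7.3669 eV

For material X (φ₁ = 3.48 eV):
KE₁ = E - φ₁ = 7.3669 - 3.48 = 3.8869 eV

For conductor Q (φ₂ = 4.94 eV):
KE₂ = E - φ₂ = 7.3669 - 4.94 = 2.4269 eV

Difference:
ΔKE = KE₁ - KE₂ = 3.8869 - 2.4269 = 1.4600 eV

Note: The difference equals the difference in work functions: 4.94 - 3.48 = 1.46 eV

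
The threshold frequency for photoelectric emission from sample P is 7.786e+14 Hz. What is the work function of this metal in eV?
3.22 eV

At the threshold frequency, photon energy equals work function:
φ = hf₀

Calculating:
φ = (6.626×10⁻³⁴ J·s)(7.786e+14 Hz)
φ = 3.22 eV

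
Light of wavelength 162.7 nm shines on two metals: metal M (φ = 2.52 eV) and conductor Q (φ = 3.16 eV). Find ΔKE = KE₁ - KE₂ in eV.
0.6400 eV

Using KE_max = hc/λ - φ for each metal:

Photon energy: E = hc/λ = 7.6204 eV

For metal M (φ₁ = 2.52 eV):
KE₁ = E - φ₁ = 7.6204 - 2.52 = 5.1004 eV

For conductor Q (φ₂ = 3.16 eV):
KE₂ = E - φ₂ = 7.6204 - 3.16 = 4.4604 eV

Difference:
ΔKE = KE₁ - KE₂ = 5.1004 - 4.4604 = 0.6400 eV

Note: The difference equals the difference in work functions: 3.16 - 2.52 = 0.64 eV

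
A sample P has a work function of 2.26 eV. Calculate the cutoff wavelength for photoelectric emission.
548.60 nm

The threshold wavelength is when the photon energy equals the work function:
hc/λ₀ = φ

Solving for λ₀:
λ₀ = hc/φ = (6.626×10⁻³⁴ J·s)(3×10⁸ m/s) / (2.26 eV × 1.602×10⁻¹⁹ J/eV)
λ₀ = 548.60 nm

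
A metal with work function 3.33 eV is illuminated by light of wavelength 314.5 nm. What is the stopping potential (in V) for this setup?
0.6123 V

The stopping potential V_s satisfies: eV_s = KE_max

First, find KE_max using Einstein's equation:
E_photon = hc/λ = 3.9423 eV
KE_max = E_photon - φ = 3.9423 - 3.33 = 0.6123 eV

Since eV_s = KE_max:
V_s = KE_max/e = 0.6123 V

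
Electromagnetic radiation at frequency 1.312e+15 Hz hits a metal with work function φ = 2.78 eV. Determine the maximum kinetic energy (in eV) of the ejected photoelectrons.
2.6460 eV

Using Einstein's photoelectric equation: KE_max = hf - φ

First, calculate the photon energy:
E_photon = hf = (6.626×10⁻³⁴ J·s)(1.312e+15 Hz)
E_photon = 5.4260 eV

Then, the maximum kinetic energy:
KE_max = E_photon - φ = 5.4260 eV - 2.78 eV = 2.6460 eV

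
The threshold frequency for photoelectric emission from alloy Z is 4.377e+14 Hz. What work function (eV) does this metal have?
1.81 eV

At the threshold frequency, photon energy equals work function:
φ = hf₀

Calculating:
φ = (6.626×10⁻³⁴ J·s)(4.377e+14 Hz)
φ = 1.81 eV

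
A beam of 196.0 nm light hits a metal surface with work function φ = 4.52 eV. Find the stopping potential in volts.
1.8057 V

The stopping potential V_s satisfies: eV_s = KE_max

First, find KE_max using Einstein's equation:
E_photon = hc/λ = 6.3257 eV
KE_max = E_photon - φ = 6.3257 - 4.52 = 1.8057 eV

Since eV_s = KE_max:
V_s = KE_max/e = 1.8057 V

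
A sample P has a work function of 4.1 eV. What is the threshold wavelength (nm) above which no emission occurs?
302.40 nm

The threshold wavelength is when the photon energy equals the work function:
hc/λ₀ = φ

Solving for λ₀:
λ₀ = hc/φ = (6.626×10⁻³⁴ J·s)(3×10⁸ m/s) / (4.1 eV × 1.602×10⁻¹⁹ J/eV)
λ₀ = 302.40 nm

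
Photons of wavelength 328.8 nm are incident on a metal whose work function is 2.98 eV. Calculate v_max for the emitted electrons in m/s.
5.2743e+05 m/s

First, find the maximum kinetic energy:
E_photon = hc/λ = 3.7708 eV
KE_max = E_photon - φ = 3.7708 - 2.98 = 0.7908 eV

Convert to Joules: KE_max = 0.7908 × 1.602×10⁻¹⁹ J = 1.2670e-19 J

Then use KE = ½mv² to find velocity:
v = √(2·KE/m) = √(2 × 1.2670e-19 J / 9.109e-31 kg)
v = 5.2743e+05 m/s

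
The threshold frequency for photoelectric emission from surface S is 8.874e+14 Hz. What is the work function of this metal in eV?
3.67 eV

At the threshold frequency, photon energy equals work function:
φ = hf₀

Calculating:
φ = (6.626×10⁻³⁴ J·s)(8.874e+14 Hz)
φ = 3.67 eV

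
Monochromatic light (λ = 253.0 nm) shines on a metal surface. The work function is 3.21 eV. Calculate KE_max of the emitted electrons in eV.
1.6906 eV

Using Einstein's photoelectric equation: KE_max = hf - φ = hc/λ - φ

First, calculate the photon energy:
E_photon = hc/λ = (6.626×10⁻³⁴ J·s)(3×10⁸ m/s) / (253.0×10⁻⁹ m)
E_photon = 4.9006 eV

Then, the maximum kinetic energy:
KE_max = E_photon - φ = 4.9006 eV - 3.21 eV = 1.6906 eV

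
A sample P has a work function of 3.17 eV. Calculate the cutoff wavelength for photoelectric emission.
391.12 nm

The threshold wavelength is when the photon energy equals the work function:
hc/λ₀ = φ

Solving for λ₀:
λ₀ = hc/φ = (6.626×10⁻³⁴ J·s)(3×10⁸ m/s) / (3.17 eV × 1.602×10⁻¹⁹ J/eV)
λ₀ = 391.12 nm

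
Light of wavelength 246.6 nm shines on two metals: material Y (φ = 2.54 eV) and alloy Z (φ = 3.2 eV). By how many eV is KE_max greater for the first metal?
0.6600 eV

Using KE_max = hc/λ - φ for each metal:

Photon energy: E = hc/λ = 5.0277 eV

For material Y (φ₁ = 2.54 eV):
KE₁ = E - φ₁ = 5.0277 - 2.54 = 2.4877 eV

For alloy Z (φ₂ = 3.2 eV):
KE₂ = E - φ₂ = 5.0277 - 3.2 = 1.8277 eV

Difference:
ΔKE = KE₁ - KE₂ = 2.4877 - 1.8277 = 0.6600 eV

Note: The difference equals the difference in work functions: 3.2 - 2.54 = 0.66 eV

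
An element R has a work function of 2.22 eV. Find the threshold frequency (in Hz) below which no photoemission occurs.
5.3679e+14 Hz

The threshold frequency is when the photon energy equals the work function:
hf₀ = φ

Solving for f₀:
f₀ = φ/h = (2.22 eV × 1.602×10⁻¹⁹ J/eV) / (6.626×10⁻³⁴ J·s)
f₀ = 5.3679e+14 Hz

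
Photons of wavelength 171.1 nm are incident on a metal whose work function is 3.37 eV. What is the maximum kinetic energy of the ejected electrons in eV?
3.8763 eV

Using Einstein's photoelectric equation: KE_max = hf - φ = hc/λ - φ

First, calculate the photon energy:
E_photon = hc/λ = (6.626×10⁻³⁴ J·s)(3×10⁸ m/s) / (171.1×10⁻⁹ m)
E_photon = 7.2463 eV

Then, the maximum kinetic energy:
KE_max = E_photon - φ = 7.2463 eV - 3.37 eV = 3.8763 eV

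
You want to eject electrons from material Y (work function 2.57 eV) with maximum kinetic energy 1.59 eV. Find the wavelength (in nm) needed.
298.04 nm

From Einstein's equation: KE_max = hc/λ - φ

Rearranging for λ:
hc/λ = KE_max + φ
λ = hc/(KE_max + φ)

Required photon energy:
E_photon = KE_max + φ = 1.59 + 2.57 = 4.16 eV

Required wavelength:
λ = hc/E_photon = (6.626×10⁻³⁴)(3×10⁸) / (4.16 × 1.602×10⁻¹⁹)
λ = 298.04 nm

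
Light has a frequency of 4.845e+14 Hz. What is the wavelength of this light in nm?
618.77 nm

Using the wave equation: c = fλ

Solving for wavelength:
λ = c/f = (3×10⁸ m/s) / (4.845e+14 Hz)
λ = 618.77 nm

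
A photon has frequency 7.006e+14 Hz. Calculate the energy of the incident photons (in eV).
2.8974 eV

Using E = hf:

E = hf = (6.626×10⁻³⁴ J·s)(7.006e+14 Hz)
E = 2.8974 eV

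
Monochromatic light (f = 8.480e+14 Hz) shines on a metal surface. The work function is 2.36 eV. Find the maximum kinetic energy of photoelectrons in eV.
1.1470 eV

Using Einstein's photoelectric equation: KE_max = hf - φ

First, calculate the photon energy:
E_photon = hf = (6.626×10⁻³⁴ J·s)(8.480e+14 Hz)
E_photon = 3.5070 eV

Then, the maximum kinetic energy:
KE_max = E_photon - φ = 3.5070 eV - 2.36 eV = 1.1470 eV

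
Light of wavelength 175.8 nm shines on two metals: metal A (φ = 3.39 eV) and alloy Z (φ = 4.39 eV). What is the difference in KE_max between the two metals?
1.0000 eV

Using KE_max = hc/λ - φ for each metal:

Photon energy: E = hc/λ = 7.0526 eV

For metal A (φ₁ = 3.39 eV):
KE₁ = E - φ₁ = 7.0526 - 3.39 = 3.6626 eV

For alloy Z (φ₂ = 4.39 eV):
KE₂ = E - φ₂ = 7.0526 - 4.39 = 2.6626 eV

Difference:
ΔKE = KE₁ - KE₂ = 3.6626 - 2.6626 = 1.0000 eV

Note: The difference equals the difference in work functions: 4.39 - 3.39 = 1.00 eV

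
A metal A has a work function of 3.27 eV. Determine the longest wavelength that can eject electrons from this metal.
379.16 nm

The threshold wavelength is when the photon energy equals the work function:
hc/λ₀ = φ

Solving for λ₀:
λ₀ = hc/φ = (6.626×10⁻³⁴ J·s)(3×10⁸ m/s) / (3.27 eV × 1.602×10⁻¹⁹ J/eV)
λ₀ = 379.16 nm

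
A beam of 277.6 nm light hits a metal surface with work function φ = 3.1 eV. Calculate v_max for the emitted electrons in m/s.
6.9326e+05 m/s

First, find the maximum kinetic energy:
E_photon = hc/λ = 4.4663 eV
KE_max = E_photon - φ = 4.4663 - 3.1 = 1.3663 eV

Convert to Joules: KE_max = 1.3663 × 1.602×10⁻¹⁹ J = 2.1890e-19 J

Then use KE = ½mv² to find velocity:
v = √(2·KE/m) = √(2 × 2.1890e-19 J / 9.109e-31 kg)
v = 6.9326e+05 m/s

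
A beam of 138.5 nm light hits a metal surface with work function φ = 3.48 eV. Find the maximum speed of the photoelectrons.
1.3874e+06 m/s

First, find the maximum kinetic energy:
E_photon = hc/λ = 8.9519 eV
KE_max = E_photon - φ = 8.9519 - 3.48 = 5.4719 eV

Convert to Joules: KE_max = 5.4719 × 1.602×10⁻¹⁹ J = 8.7670e-19 J

Then use KE = ½mv² to find velocity:
v = √(2·KE/m) = √(2 × 8.7670e-19 J / 9.109e-31 kg)
v = 1.3874e+06 m/s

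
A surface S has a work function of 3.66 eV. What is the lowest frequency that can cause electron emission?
8.8498e+14 Hz

The threshold frequency is when the photon energy equals the work function:
hf₀ = φ

Solving for f₀:
f₀ = φ/h = (3.66 eV × 1.602×10⁻¹⁹ J/eV) / (6.626×10⁻³⁴ J·s)
f₀ = 8.8498e+14 Hz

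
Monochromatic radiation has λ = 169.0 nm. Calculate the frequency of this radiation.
1.7739e+15 Hz

Using the wave equation: c = fλ

Solving for frequency:
f = c/λ = (3×10⁸ m/s) / (169.0×10⁻⁹ m)
f = 1.7739e+15 Hz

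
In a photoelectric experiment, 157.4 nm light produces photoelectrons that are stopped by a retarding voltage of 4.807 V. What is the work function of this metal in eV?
3.07 eV

The stopping potential gives the maximum kinetic energy: KE_max = eV_s = 4.807 eV

From Einstein's photoelectric equation: KE_max = hc/λ - φ
Rearranging: φ = hc/λ - KE_max

Calculate photon energy:
E_photon = hc/λ = (6.626×10⁻³⁴ J·s)(3×10⁸ m/s) / (157.4×10⁻⁹ m) = 7.8770 eV

Therefore:
φ = 7.8770 - 4.807 = 3.07 eV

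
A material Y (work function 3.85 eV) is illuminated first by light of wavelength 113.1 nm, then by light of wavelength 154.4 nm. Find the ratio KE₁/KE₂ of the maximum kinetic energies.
1.7015

Using Einstein's equation: KE_max = hc/λ - φ

For λ₁ = 113.1 nm:
E₁ = hc/λ₁ = 10.9624 eV
KE₁ = E₁ - φ = 10.9624 - 3.85 = 7.1124 eV

For λ₂ = 154.4 nm:
E₂ = hc/λ₂ = 8.0301 eV
KE₂ = E₂ - φ = 8.0301 - 3.85 = 4.1801 eV

Ratio: KE₁/KE₂ = 7.1124/4.1801 = 1.7015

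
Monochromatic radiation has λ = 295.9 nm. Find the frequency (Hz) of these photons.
1.0132e+15 Hz

Using the wave equation: c = fλ

Solving for frequency:
f = c/λ = (3×10⁸ m/s) / (295.9×10⁻⁹ m)
f = 1.0132e+15 Hz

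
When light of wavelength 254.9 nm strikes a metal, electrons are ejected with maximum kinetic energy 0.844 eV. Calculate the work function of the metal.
4.02 eV

From Einstein's photoelectric equation: KE_max = hf - φ = hc/λ - φ

Rearranging for φ:
φ = hc/λ - KE_max

Calculate photon energy:
E_photon = hc/λ = 4.8640 eV

Therefore:
φ = 4.8640 - 0.844 = 4.02 eV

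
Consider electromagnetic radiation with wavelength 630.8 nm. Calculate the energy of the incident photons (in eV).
1.9655 eV

Using E = hf = hc/λ:

E = hc/λ = (6.626×10⁻³⁴ J·s)(3×10⁸ m/s) / (630.8×10⁻⁹ m)
E = 1.9655 eV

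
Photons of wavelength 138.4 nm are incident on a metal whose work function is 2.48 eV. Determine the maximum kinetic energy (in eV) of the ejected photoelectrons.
6.4784 eV

Using Einstein's photoelectric equation: KE_max = hf - φ = hc/λ - φ

First, calculate the photon energy:
E_photon = hc/λ = (6.626×10⁻³⁴ J·s)(3×10⁸ m/s) / (138.4×10⁻⁹ m)
E_photon = 8.9584 eV

Then, the maximum kinetic energy:
KE_max = E_photon - φ = 8.9584 eV - 2.48 eV = 6.4784 eV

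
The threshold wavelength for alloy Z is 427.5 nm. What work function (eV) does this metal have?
2.90 eV

At the threshold wavelength, photon energy equals work function:
φ = hc/λ₀

Calculating:
φ = (6.626×10⁻³⁴ J·s)(3×10⁸ m/s) / (427.5×10⁻⁹ m)
φ = 2.90 eV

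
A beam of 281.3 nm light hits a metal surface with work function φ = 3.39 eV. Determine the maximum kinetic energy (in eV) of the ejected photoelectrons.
1.0175 eV

Using Einstein's photoelectric equation: KE_max = hf - φ = hc/λ - φ

First, calculate the photon energy:
E_photon = hc/λ = (6.626×10⁻³⁴ J·s)(3×10⁸ m/s) / (281.3×10⁻⁹ m)
E_photon = 4.4075 eV

Then, the maximum kinetic energy:
KE_max = E_photon - φ = 4.4075 eV - 3.39 eV = 1.0175 eV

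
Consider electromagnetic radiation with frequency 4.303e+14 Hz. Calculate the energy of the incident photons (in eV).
1.7796 eV

Using E = hf:

E = hf = (6.626×10⁻³⁴ J·s)(4.303e+14 Hz)
E = 1.7796 eV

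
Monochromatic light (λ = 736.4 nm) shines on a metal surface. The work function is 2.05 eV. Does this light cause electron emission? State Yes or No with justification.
No

For photoemission, the photon energy must exceed the work function.

Photon energy: E = hc/λ = 1.6837 eV
Work function: φ = 2.05 eV

Since E_photon (1.6837 eV) < φ (2.05 eV), photoemission will NOT occur.
The threshold wavelength is λ₀ = hc/φ = 604.8 nm.
Since 736.4 nm > 604.8 nm, the photons lack sufficient energy.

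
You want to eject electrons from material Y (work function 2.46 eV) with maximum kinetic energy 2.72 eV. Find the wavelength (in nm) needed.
239.35 nm

From Einstein's equation: KE_max = hc/λ - φ

Rearranging for λ:
hc/λ = KE_max + φ
λ = hc/(KE_max + φ)

Required photon energy:
E_photon = KE_max + φ = 2.72 + 2.46 = 5.18 eV

Required wavelength:
λ = hc/E_photon = (6.626×10⁻³⁴)(3×10⁸) / (5.18 × 1.602×10⁻¹⁹)
λ = 239.35 nm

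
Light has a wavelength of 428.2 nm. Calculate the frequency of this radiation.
7.0012e+14 Hz

Using the wave equation: c = fλ

Solving for frequency:
f = c/λ = (3×10⁸ m/s) / (428.2×10⁻⁹ m)
f = 7.0012e+14 Hz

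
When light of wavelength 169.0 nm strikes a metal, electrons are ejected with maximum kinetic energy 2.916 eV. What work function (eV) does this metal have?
4.42 eV

From Einstein's photoelectric equation: KE_max = hf - φ = hc/λ - φ

Rearranging for φ:
φ = hc/λ - KE_max

Calculate photon energy:
E_photon = hc/λ = 7.3363 eV

Therefore:
φ = 7.3363 - 2.916 = 4.42 eV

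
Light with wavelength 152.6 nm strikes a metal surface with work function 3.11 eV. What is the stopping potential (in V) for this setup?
5.0148 V

The stopping potential V_s satisfies: eV_s = KE_max

First, find KE_max using Einstein's equation:
E_photon = hc/λ = 8.1248 eV
KE_max = E_photon - φ = 8.1248 - 3.11 = 5.0148 eV

Since eV_s = KE_max:
V_s = KE_max/e = 5.0148 V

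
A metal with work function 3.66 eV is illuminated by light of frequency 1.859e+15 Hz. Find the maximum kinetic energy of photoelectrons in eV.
4.0282 eV

Using Einstein's photoelectric equation: KE_max = hf - φ

First, calculate the photon energy:
E_photon = hf = (6.626×10⁻³⁴ J·s)(1.859e+15 Hz)
E_photon = 7.6882 eV

Then, the maximum kinetic energy:
KE_max = E_photon - φ = 7.6882 eV - 3.66 eV = 4.0282 eV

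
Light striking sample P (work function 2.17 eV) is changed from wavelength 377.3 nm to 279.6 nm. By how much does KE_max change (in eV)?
1.1483 eV

Using Einstein's equation: KE_max = hc/λ - φ

For λ₁ = 377.3 nm:
KE₁ = hc/λ₁ - φ = 3.2861 - 2.17 = 1.1161 eV

For λ₂ = 279.6 nm:
KE₂ = hc/λ₂ - φ = 4.4343 - 2.17 = 2.2643 eV

Change in KE:
ΔKE = KE₂ - KE₁ = 2.2643 - 1.1161 = 1.1483 eV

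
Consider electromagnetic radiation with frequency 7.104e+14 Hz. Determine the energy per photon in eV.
2.9380 eV

Using E = hf:

E = hf = (6.626×10⁻³⁴ J·s)(7.104e+14 Hz)
E = 2.9380 eV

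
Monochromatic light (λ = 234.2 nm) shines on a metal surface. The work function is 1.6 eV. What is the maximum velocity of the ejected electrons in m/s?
1.1399e+06 m/s

First, find the maximum kinetic energy:
E_photon = hc/λ = 5.2939 eV
KE_max = E_photon - φ = 5.2939 - 1.6 = 3.6939 eV

Convert to Joules: KE_max = 3.6939 × 1.602×10⁻¹⁹ J = 5.9184e-19 J

Then use KE = ½mv² to find velocity:
v = √(2·KE/m) = √(2 × 5.9184e-19 J / 9.109e-31 kg)
v = 1.1399e+06 m/s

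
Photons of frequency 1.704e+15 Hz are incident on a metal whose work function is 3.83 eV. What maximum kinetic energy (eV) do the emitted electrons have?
3.2172 eV

Using Einstein's photoelectric equation: KE_max = hf - φ

First, calculate the photon energy:
E_photon = hf = (6.626×10⁻³⁴ J·s)(1.704e+15 Hz)
E_photon = 7.0472 eV

Then, the maximum kinetic energy:
KE_max = E_photon - φ = 7.0472 eV - 3.83 eV = 3.2172 eV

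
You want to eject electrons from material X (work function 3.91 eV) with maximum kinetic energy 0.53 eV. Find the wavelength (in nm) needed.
279.24 nm

From Einstein's equation: KE_max = hc/λ - φ

Rearranging for λ:
hc/λ = KE_max + φ
λ = hc/(KE_max + φ)

Required photon energy:
E_photon = KE_max + φ = 0.53 + 3.91 = 4.44 eV

Required wavelength:
λ = hc/E_photon = (6.626×10⁻³⁴)(3×10⁸) / (4.44 × 1.602×10⁻¹⁹)
λ = 279.24 nm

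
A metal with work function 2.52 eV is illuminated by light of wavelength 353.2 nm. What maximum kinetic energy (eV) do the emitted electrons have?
0.9903 eV

Using Einstein's photoelectric equation: KE_max = hf - φ = hc/λ - φ

First, calculate the photon energy:
E_photon = hc/λ = (6.626×10⁻³⁴ J·s)(3×10⁸ m/s) / (353.2×10⁻⁹ m)
E_photon = 3.5103 eV

Then, the maximum kinetic energy:
KE_max = E_photon - φ = 3.5103 eV - 2.52 eV = 0.9903 eV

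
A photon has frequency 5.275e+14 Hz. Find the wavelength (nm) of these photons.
568.33 nm

Using the wave equation: c = fλ

Solving for wavelength:
λ = c/f = (3×10⁸ m/s) / (5.275e+14 Hz)
λ = 568.33 nm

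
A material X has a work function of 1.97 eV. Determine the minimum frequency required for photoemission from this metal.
4.7634e+14 Hz

The threshold frequency is when the photon energy equals the work function:
hf₀ = φ

Solving for f₀:
f₀ = φ/h = (1.97 eV × 1.602×10⁻¹⁹ J/eV) / (6.626×10⁻³⁴ J·s)
f₀ = 4.7634e+14 Hz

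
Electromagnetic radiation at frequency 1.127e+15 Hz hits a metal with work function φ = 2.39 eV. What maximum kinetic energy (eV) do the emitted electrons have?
2.2709 eV

Using Einstein's photoelectric equation: KE_max = hf - φ

First, calculate the photon energy:
E_photon = hf = (6.626×10⁻³⁴ J·s)(1.127e+15 Hz)
E_photon = 4.6609 eV

Then, the maximum kinetic energy:
KE_max = E_photon - φ = 4.6609 eV - 2.39 eV = 2.2709 eV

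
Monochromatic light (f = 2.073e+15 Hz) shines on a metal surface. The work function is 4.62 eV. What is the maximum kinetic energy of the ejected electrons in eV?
3.9532 eV

Using Einstein's photoelectric equation: KE_max = hf - φ

First, calculate the photon energy:
E_photon = hf = (6.626×10⁻³⁴ J·s)(2.073e+15 Hz)
E_photon = 8.5732 eV

Then, the maximum kinetic energy:
KE_max = E_photon - φ = 8.5732 eV - 4.62 eV = 3.9532 eV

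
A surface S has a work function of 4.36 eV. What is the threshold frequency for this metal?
1.0542e+15 Hz

The threshold frequency is when the photon energy equals the work function:
hf₀ = φ

Solving for f₀:
f₀ = φ/h = (4.36 eV × 1.602×10⁻¹⁹ J/eV) / (6.626×10⁻³⁴ J·s)
f₀ = 1.0542e+15 Hz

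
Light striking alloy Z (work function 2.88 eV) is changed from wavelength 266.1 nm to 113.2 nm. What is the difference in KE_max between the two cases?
6.2934 eV

Using Einstein's equation: KE_max = hc/λ - φ

For λ₁ = 266.1 nm:
KE₁ = hc/λ₁ - φ = 4.6593 - 2.88 = 1.7793 eV

For λ₂ = 113.2 nm:
KE₂ = hc/λ₂ - φ = 10.9527 - 2.88 = 8.0727 eV

Change in KE:
ΔKE = KE₂ - KE₁ = 8.0727 - 1.7793 = 6.2934 eV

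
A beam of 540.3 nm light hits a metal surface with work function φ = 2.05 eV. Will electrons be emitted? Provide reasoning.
Yes

For photoemission, the photon energy must exceed the work function.

Photon energy: E = hc/λ = 2.2947 eV
Work function: φ = 2.05 eV

Since E_photon (2.2947 eV) > φ (2.05 eV), photoemission WILL occur.
The threshold wavelength is λ₀ = hc/φ = 604.8 nm.
Since 540.3 nm < 604.8 nm, the light has sufficient energy.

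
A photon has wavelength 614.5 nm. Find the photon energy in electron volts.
2.0176 eV

Using E = hf = hc/λ:

E = hc/λ = (6.626×10⁻³⁴ J·s)(3×10⁸ m/s) / (614.5×10⁻⁹ m)
E = 2.0176 eV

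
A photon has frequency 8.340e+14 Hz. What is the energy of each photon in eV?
3.4491 eV

Using E = hf:

E = hf = (6.626×10⁻³⁴ J·s)(8.340e+14 Hz)
E = 3.4491 eV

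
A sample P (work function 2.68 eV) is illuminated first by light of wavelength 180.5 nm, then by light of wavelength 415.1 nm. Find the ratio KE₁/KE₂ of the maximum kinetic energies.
13.6513

Using Einstein's equation: KE_max = hc/λ - φ

For λ₁ = 180.5 nm:
E₁ = hc/λ₁ = 6.8689 eV
KE₁ = E₁ - φ = 6.8689 - 2.68 = 4.1889 eV

For λ₂ = 415.1 nm:
E₂ = hc/λ₂ = 2.9869 eV
KE₂ = E₂ - φ = 2.9869 - 2.68 = 0.3069 eV

Ratio: KE₁/KE₂ = 4.1889/0.3069 = 13.6513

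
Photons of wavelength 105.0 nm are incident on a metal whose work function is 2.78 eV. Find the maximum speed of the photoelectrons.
1.7821e+06 m/s

First, find the maximum kinetic energy:
E_photon = hc/λ = 11.8080 eV
KE_max = E_photon - φ = 11.8080 - 2.78 = 9.0280 eV

Convert to Joules: KE_max = 9.0280 × 1.602×10⁻¹⁹ J = 1.4464e-18 J

Then use KE = ½mv² to find velocity:
v = √(2·KE/m) = √(2 × 1.4464e-18 J / 9.109e-31 kg)
v = 1.7821e+06 m/s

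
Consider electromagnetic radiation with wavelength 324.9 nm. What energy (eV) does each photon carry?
3.8161 eV

Using E = hf = hc/λ:

E = hc/λ = (6.626×10⁻³⁴ J·s)(3×10⁸ m/s) / (324.9×10⁻⁹ m)
E = 3.8161 eV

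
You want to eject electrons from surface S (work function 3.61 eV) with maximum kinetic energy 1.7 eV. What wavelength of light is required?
233.49 nm

From Einstein's equation: KE_max = hc/λ - φ

Rearranging for λ:
hc/λ = KE_max + φ
λ = hc/(KE_max + φ)

Required photon energy:
E_photon = KE_max + φ = 1.7 + 3.61 = 5.31 eV

Required wavelength:
λ = hc/E_photon = (6.626×10⁻³⁴)(3×10⁸) / (5.31 × 1.602×10⁻¹⁹)
λ = 233.49 nm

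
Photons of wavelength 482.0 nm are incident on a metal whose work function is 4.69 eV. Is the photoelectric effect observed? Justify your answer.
No

For photoemission, the photon energy must exceed the work function.

Photon energy: E = hc/λ = 2.5723 eV
Work function: φ = 4.69 eV

Since E_photon (2.5723 eV) < φ (4.69 eV), photoemission will NOT occur.
The threshold wavelength is λ₀ = hc/φ = 264.4 nm.
Since 482.0 nm > 264.4 nm, the photons lack sufficient energy.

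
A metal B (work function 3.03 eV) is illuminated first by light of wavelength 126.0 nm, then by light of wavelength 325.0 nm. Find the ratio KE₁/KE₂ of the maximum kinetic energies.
8.6763

Using Einstein's equation: KE_max = hc/λ - φ

For λ₁ = 126.0 nm:
E₁ = hc/λ₁ = 9.8400 eV
KE₁ = E₁ - φ = 9.8400 - 3.03 = 6.8100 eV

For λ₂ = 325.0 nm:
E₂ = hc/λ₂ = 3.8149 eV
KE₂ = E₂ - φ = 3.8149 - 3.03 = 0.7849 eV

Ratio: KE₁/KE₂ = 6.8100/0.7849 = 8.6763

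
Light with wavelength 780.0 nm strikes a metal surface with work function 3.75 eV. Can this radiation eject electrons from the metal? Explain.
No

For photoemission, the photon energy must exceed the work function.

Photon energy: E = hc/λ = 1.5895 eV
Work function: φ = 3.75 eV

Since E_photon (1.5895 eV) < φ (3.75 eV), photoemission will NOT occur.
The threshold wavelength is λ₀ = hc/φ = 330.6 nm.
Since 780.0 nm > 330.6 nm, the photons lack sufficient energy.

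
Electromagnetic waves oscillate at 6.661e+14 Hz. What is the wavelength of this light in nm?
450.07 nm

Using the wave equation: c = fλ

Solving for wavelength:
λ = c/f = (3×10⁸ m/s) / (6.661e+14 Hz)
λ = 450.07 nm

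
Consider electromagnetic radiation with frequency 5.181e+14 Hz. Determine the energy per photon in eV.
2.1427 eV

Using E = hf:

E = hf = (6.626×10⁻³⁴ J·s)(5.181e+14 Hz)
E = 2.1427 eV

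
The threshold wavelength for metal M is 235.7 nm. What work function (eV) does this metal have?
5.26 eV

At the threshold wavelength, photon energy equals work function:
φ = hc/λ₀

Calculating:
φ = (6.626×10⁻³⁴ J·s)(3×10⁸ m/s) / (235.7×10⁻⁹ m)
φ = 5.26 eV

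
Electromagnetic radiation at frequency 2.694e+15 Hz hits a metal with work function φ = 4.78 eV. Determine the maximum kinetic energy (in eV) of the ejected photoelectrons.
6.3615 eV

Using Einstein's photoelectric equation: KE_max = hf - φ

First, calculate the photon energy:
E_photon = hf = (6.626×10⁻³⁴ J·s)(2.694e+15 Hz)
E_photon = 11.1415 eV

Then, the maximum kinetic energy:
KE_max = E_photon - φ = 11.1415 eV - 4.78 eV = 6.3615 eV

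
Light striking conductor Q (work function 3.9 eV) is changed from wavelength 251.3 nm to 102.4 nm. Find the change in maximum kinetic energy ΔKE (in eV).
7.1741 eV

Using Einstein's equation: KE_max = hc/λ - φ

For λ₁ = 251.3 nm:
KE₁ = hc/λ₁ - φ = 4.9337 - 3.9 = 1.0337 eV

For λ₂ = 102.4 nm:
KE₂ = hc/λ₂ - φ = 12.1078 - 3.9 = 8.2078 eV

Change in KE:
ΔKE = KE₂ - KE₁ = 8.2078 - 1.0337 = 7.1741 eV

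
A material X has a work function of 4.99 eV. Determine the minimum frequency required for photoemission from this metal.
1.2066e+15 Hz

The threshold frequency is when the photon energy equals the work function:
hf₀ = φ

Solving for f₀:
f₀ = φ/h = (4.99 eV × 1.602×10⁻¹⁹ J/eV) / (6.626×10⁻³⁴ J·s)
f₀ = 1.2066e+15 Hz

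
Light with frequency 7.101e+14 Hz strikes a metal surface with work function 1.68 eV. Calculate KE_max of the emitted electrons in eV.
1.2567 eV

Using Einstein's photoelectric equation: KE_max = hf - φ

First, calculate the photon energy:
E_photon = hf = (6.626×10⁻³⁴ J·s)(7.101e+14 Hz)
E_photon = 2.9367 eV

Then, the maximum kinetic energy:
KE_max = E_photon - φ = 2.9367 eV - 1.68 eV = 1.2567 eV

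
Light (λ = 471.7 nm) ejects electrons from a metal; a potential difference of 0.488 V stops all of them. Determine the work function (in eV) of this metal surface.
2.14 eV

The stopping potential gives the maximum kinetic energy: KE_max = eV_s = 0.488 eV

From Einstein's photoelectric equation: KE_max = hc/λ - φ
Rearranging: φ = hc/λ - KE_max

Calculate photon energy:
E_photon = hc/λ = (6.626×10⁻³⁴ J·s)(3×10⁸ m/s) / (471.7×10⁻⁹ m) = 2.6285 eV

Therefore:
φ = 2.6285 - 0.488 = 2.14 eV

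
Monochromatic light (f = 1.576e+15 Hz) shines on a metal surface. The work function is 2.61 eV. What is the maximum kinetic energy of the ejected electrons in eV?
3.9078 eV

Using Einstein's photoelectric equation: KE_max = hf - φ

First, calculate the photon energy:
E_photon = hf = (6.626×10⁻³⁴ J·s)(1.576e+15 Hz)
E_photon = 6.5178 eV

Then, the maximum kinetic energy:
KE_max = E_photon - φ = 6.5178 eV - 2.61 eV = 3.9078 eV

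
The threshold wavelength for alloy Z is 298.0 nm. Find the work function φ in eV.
4.16 eV

At the threshold wavelength, photon energy equals work function:
φ = hc/λ₀

Calculating:
φ = (6.626×10⁻³⁴ J·s)(3×10⁸ m/s) / (298.0×10⁻⁹ m)
φ = 4.16 eV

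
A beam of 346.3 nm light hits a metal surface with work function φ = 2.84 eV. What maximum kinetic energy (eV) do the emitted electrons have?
0.7403 eV

Using Einstein's photoelectric equation: KE_max = hf - φ = hc/λ - φ

First, calculate the photon energy:
E_photon = hc/λ = (6.626×10⁻³⁴ J·s)(3×10⁸ m/s) / (346.3×10⁻⁹ m)
E_photon = 3.5803 eV

Then, the maximum kinetic energy:
KE_max = E_photon - φ = 3.5803 eV - 2.84 eV = 0.7403 eV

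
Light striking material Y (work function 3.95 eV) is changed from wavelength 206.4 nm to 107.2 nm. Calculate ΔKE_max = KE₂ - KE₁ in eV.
5.5587 eV

Using Einstein's equation: KE_max = hc/λ - φ

For λ₁ = 206.4 nm:
KE₁ = hc/λ₁ - φ = 6.0070 - 3.95 = 2.0570 eV

For λ₂ = 107.2 nm:
KE₂ = hc/λ₂ - φ = 11.5657 - 3.95 = 7.6157 eV

Change in KE:
ΔKE = KE₂ - KE₁ = 7.6157 - 2.0570 = 5.5587 eV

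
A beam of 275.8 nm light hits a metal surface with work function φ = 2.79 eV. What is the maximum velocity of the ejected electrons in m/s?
7.7454e+05 m/s

First, find the maximum kinetic energy:
E_photon = hc/λ = 4.4954 eV
KE_max = E_photon - φ = 4.4954 - 2.79 = 1.7054 eV

Convert to Joules: KE_max = 1.7054 × 1.602×10⁻¹⁹ J = 2.7324e-19 J

Then use KE = ½mv² to find velocity:
v = √(2·KE/m) = √(2 × 2.7324e-19 J / 9.109e-31 kg)
v = 7.7454e+05 m/s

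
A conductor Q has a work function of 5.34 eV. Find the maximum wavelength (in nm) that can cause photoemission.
232.18 nm

The threshold wavelength is when the photon energy equals the work function:
hc/λ₀ = φ

Solving for λ₀:
λ₀ = hc/φ = (6.626×10⁻³⁴ J·s)(3×10⁸ m/s) / (5.34 eV × 1.602×10⁻¹⁹ J/eV)
λ₀ = 232.18 nm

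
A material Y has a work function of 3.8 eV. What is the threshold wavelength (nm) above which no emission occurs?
326.27 nm

The threshold wavelength is when the photon energy equals the work function:
hc/λ₀ = φ

Solving for λ₀:
λ₀ = hc/φ = (6.626×10⁻³⁴ J·s)(3×10⁸ m/s) / (3.8 eV × 1.602×10⁻¹⁹ J/eV)
λ₀ = 326.27 nm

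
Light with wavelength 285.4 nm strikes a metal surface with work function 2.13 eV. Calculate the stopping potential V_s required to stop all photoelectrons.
2.2142 V

The stopping potential V_s satisfies: eV_s = KE_max

First, find KE_max using Einstein's equation:
E_photon = hc/λ = 4.3442 eV
KE_max = E_photon - φ = 4.3442 - 2.13 = 2.2142 eV

Since eV_s = KE_max:
V_s = KE_max/e = 2.2142 V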